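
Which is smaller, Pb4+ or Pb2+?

Pb4+

Both ions have Z = 82 protons, but Pb4+ has lost more electrons, so its remaining electrons feel a larger effective nuclear charge per electron and are pulled in more tightly.
Higher positive charge → smaller ion, so Pb2+ > Pb4+.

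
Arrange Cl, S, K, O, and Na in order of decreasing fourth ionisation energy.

IE_4 is the cost of taking one more electron from the +3 cation: Cl³⁺ still has 4 valence electrons; S³⁺ still has 3 valence electrons; K³⁺ is already 2 electrons into the core; O³⁺ still has 3 valence electrons; Na³⁺ is already 2 electrons into the core.
Usually core removal costs more than valence removal, but here the competition is close: a tightly held n=2 valence electron can cost more to remove than an n=3 core electron, so the actual values have to decide it.
Valence configurations: Cl³⁺ [Ne]3s²3p², S³⁺ [Ne]3s²3p¹, O³⁺ [He]2s²2p¹.
Approximate IE_4 values (kJ/mol): Cl 5159, S 4556, K 5877, O 7469, Na 9543.
So the fourth ionization energies run S < Cl < K < O < Na.

Na, O, K, Cl, S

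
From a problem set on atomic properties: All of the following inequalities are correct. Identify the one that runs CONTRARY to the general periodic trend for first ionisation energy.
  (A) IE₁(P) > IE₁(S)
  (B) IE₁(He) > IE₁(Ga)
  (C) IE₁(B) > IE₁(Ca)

The general trend: first ionisation energy increases across a period and decreases down a group.
(A) P (period 3, group 15) vs S (period 3, group 16): the stated order contradicts the simple trend.
(B) He (period 1, group 18) vs Ga (period 4, group 13): the stated order agrees with the simple trend.
(C) B (period 2, group 13) vs Ca (period 4, group 2): the stated order agrees with the simple trend.
The exception is (A): S (3p⁴) ionizes more easily than half-filled P (3p³) because the paired 3p electron in S is pushed out by e⁻–e⁻ repulsion.

(A)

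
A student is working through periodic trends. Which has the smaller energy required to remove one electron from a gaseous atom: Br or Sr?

Sr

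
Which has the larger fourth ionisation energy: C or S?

C

After 3 electrons have been removed, what remains? C³⁺ still has 1 valence electron; S³⁺ still has 3 valence electrons.
All are still removing valence electrons, so compare the +3 ions as you would atoms: IE_4 generally rises across a period (higher Z_eff) and falls down a group (larger shell), subject to the usual subshell exceptions.
Valence configurations: C³⁺ [He]2s¹, S³⁺ [Ne]3s²3p¹.
The numbers (kJ/mol): C 6223, S 4556.
Overall IE_4 order: S < C.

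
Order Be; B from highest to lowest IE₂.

B > Be

The second ionization energy removes an electron from the +1 ion. For each element: Be⁺ still has 1 valence electron; B⁺ still has 2 valence electrons.
All are still removing valence electrons, so compare the +1 ions as you would atoms: IE_2 generally rises across a period (higher Z_eff) and falls down a group (larger shell), subject to the usual subshell exceptions.
Valence configurations: Be⁺ [He]2s¹, B⁺ [He]2s².
Tabulated IE_2 (kJ/mol): Be 1757, B 2427.
Putting it together, IE_2: Be < B.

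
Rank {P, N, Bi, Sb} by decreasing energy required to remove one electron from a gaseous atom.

N is in period 2, group 15; P is in period 3, group 15; Sb is in period 5, group 15; Bi is in period 6, group 15.
First ionization energy rises across a period (greater Z_eff holds electrons more tightly) and falls down a group (valence electrons are farther from the nucleus).
All are in group 15, so first ionization energy increases up the group.
So from highest to lowest: N > P > Sb > Bi.

N > P > Sb > Bi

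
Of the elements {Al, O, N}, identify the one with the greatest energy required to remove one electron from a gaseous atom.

N is in period 2, group 15; O is in period 2, group 16; Al is in period 3, group 13.
First ionization energy rises across a period (greater Z_eff holds electrons more tightly) and falls down a group (valence electrons are farther from the nucleus).
These span different periods and groups, so the two trends combine.
O > Al: relative to Al, both the across-period and down-group shifts push O's first ionization energy up.
N > O: this pair runs against the simple trend — see the exception note.
Note the exception: N has a higher first ionization energy than O, contrary to the simple trend — pairing an electron in O's 2p⁴ costs repulsion energy, so O ionizes more easily than half-filled N (2p³).
Tabulated first ionization energy (kJ/mol): N 1402, O 1314, Al 578.
The greatest energy required to remove one electron from a gaseous atom among these belongs to N.

N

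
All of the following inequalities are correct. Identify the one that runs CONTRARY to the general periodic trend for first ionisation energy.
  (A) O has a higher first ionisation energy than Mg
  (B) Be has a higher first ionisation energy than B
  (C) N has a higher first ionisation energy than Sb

(B)

The general trend: first ionisation energy increases across a period and decreases down a group.
(A) O (period 2, group 16) vs Mg (period 3, group 2): the stated order agrees with the simple trend.
(B) Be (period 2, group 2) vs B (period 2, group 13): the stated order contradicts the simple trend.
(C) N (period 2, group 15) vs Sb (period 5, group 15): the stated order agrees with the simple trend.
The exception is (B): removing B's lone 2p electron is easier than breaking Be's filled 2s².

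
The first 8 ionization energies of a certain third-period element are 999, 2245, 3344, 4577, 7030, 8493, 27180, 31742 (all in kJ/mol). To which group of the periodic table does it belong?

Look for the largest jump between consecutive ionization energies: IE7/IE6 ≈ 3.2, far larger than any earlier ratio.
That jump marks the point where a core electron is being removed. So the atom has 6 valence electrons.
A main-group element with 6 valence electrons is in group 16.

Group 16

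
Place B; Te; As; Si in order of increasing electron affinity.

B, As, Si, Te

B is in period 2, group 13; Si is in period 3, group 14; As is in period 4, group 15; Te is in period 5, group 16.
Adding an electron releases more energy for atoms nearer the top right (short of the noble gases).
A diagonal step moves right (one effect) and down (the opposite effect) at once.
As > B: the two effects oppose for this pair; the across-period effect wins (78 vs 27 kJ/mol).
Si > As: the two effects oppose for this pair; the down-group effect wins (134 vs 78 kJ/mol).
Te > Si: period and group pull opposite ways; the across-period shift dominates (190 vs 134 kJ/mol).
For reference (kJ/mol): B 27, Si 134, As 78, Te 190.
So from lowest to highest: B < As < Si < Te.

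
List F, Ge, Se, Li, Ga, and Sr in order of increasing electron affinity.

Sr < Ga < Li < Ge < Se < F

Li is in period 2, group 1; F is in period 2, group 17; Ga is in period 4, group 13; Ge is in period 4, group 14; Se is in period 4, group 16; Sr is in period 5, group 2.
Electron affinity generally becomes more exothermic across a period toward the halogens and less exothermic down a group.
Here both period and group differ, so the two effects have to be weighed against each other.
Ga > Sr: both effects reinforce here, so Ga is clearly the higher of the two.
Li > Ga: the two effects oppose for this pair; the down-group effect wins (60 vs 29 kJ/mol).
Ge > Li: period and group pull opposite ways; the across-period shift dominates (119 vs 60 kJ/mol).
Se > Ge: Se lies to the right of Ge in period 4, so the across-period effect alone puts Se higher.
F > Se: relative to Se, both the across-period and down-group shifts push F's electron affinity up.
For reference (kJ/mol): Li 60, F 328, Ga 29, Ge 119, Se 195, Sr 5.
So from lowest to highest: Sr < Ga < Li < Ge < Se < F.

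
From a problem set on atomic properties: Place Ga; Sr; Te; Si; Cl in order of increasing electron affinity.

Sr < Ga < Si < Te < Cl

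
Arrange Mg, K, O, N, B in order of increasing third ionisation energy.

The third ionization energy removes an electron from the +2 ion. For each element: Mg²⁺ is the bare [Ne] core; K²⁺ is already 1 electron into the core; O²⁺ still has 4 valence electrons; N²⁺ still has 3 valence electrons; B²⁺ still has 1 valence electron.
Usually core removal costs more than valence removal, but here the competition is close: a tightly held n=2 valence electron can cost more to remove than an n=3 core electron, so the actual values have to decide it.
Valence configurations: O²⁺ [He]2s²2p², N²⁺ [He]2s²2p¹, B²⁺ [He]2s¹.
Tabulated IE_3 (kJ/mol): Mg 7733, K 4420, O 5300, N 4578, B 3660.
So the third ionization energies run B < K < N < O < Mg.

B < K < N < O < Mg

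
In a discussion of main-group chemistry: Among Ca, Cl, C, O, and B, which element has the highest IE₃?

After 2 electrons have been removed, what remains? Ca²⁺ is the bare [Ar] core; Cl²⁺ still has 5 valence electrons; C²⁺ still has 2 valence electrons; O²⁺ still has 4 valence electrons; B²⁺ still has 1 valence electron.
Usually core removal costs more than valence removal, but here the competition is close: a tightly held n=2 valence electron can cost more to remove than an n=3 core electron, so the actual values have to decide it.
Valence configurations: Cl²⁺ [Ne]3s²3p³, C²⁺ [He]2s², O²⁺ [He]2s²2p², B²⁺ [He]2s¹.
Approximate IE_3 values (kJ/mol): Ca 4912, Cl 3822, C 4620, O 5300, B 3660.
Putting it together, IE_3: B < Cl < C < Ca < O.

O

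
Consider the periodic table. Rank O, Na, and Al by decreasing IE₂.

Consider each +1 ion: O⁺ still has 5 valence electrons; Na⁺ is the bare [Ne] core; Al⁺ still has 2 valence electrons.
Pulling an electron out of a noble-gas core costs far more than removing a remaining valence electron, so Na sits at the high end of IE_2.
Valence configurations: O⁺ [He]2s²2p³, Al⁺ [Ne]3s².
The numbers (kJ/mol): O 3388, Na 4562, Al 1817.
Putting it together, IE_2: Al < O < Na.

Na > O > Al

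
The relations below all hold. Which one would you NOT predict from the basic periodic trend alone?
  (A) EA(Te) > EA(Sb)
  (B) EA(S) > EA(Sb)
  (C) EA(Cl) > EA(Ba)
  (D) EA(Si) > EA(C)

The general trend: electron affinity increases across a period and decreases down a group.
(A) Te (period 5, group 16) vs Sb (period 5, group 15): the stated order agrees with the simple trend.
(B) S (period 3, group 16) vs Sb (period 5, group 15): the stated order agrees with the simple trend.
(C) Cl (period 3, group 17) vs Ba (period 6, group 2): the stated order agrees with the simple trend.
(D) Si (period 3, group 14) vs C (period 2, group 14): the stated order contradicts the simple trend.
The exception is (D): Si's larger, more diffuse 3p orbitals accept an added electron slightly more readily than C's compact 2p.

(D)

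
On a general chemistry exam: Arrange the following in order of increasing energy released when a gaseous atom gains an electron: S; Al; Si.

Al is in period 3, group 13; Si is in period 3, group 14; S is in period 3, group 16.
EA tends to increase across a period and decrease down a group, though the pattern is less regular than for IE or radius.
All lie in period 3, so electron affinity increases left to right.
So from lowest to highest: Al < Si < S.

Al < Si < S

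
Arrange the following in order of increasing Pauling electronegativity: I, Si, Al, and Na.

Na is in period 3, group 1; Al is in period 3, group 13; Si is in period 3, group 14; I is in period 5, group 17.
EN rises left→right (higher Z_eff, smaller atoms) and falls top→bottom (larger, more shielded atoms).
Here both period and group differ, so the two effects have to be weighed against each other.
Al > Na: Al lies to the right of Na in period 3, so the across-period effect alone puts Al higher.
Si > Al: Si lies to the right of Al in period 3, so the across-period effect alone puts Si higher.
I > Si: the two effects oppose for this pair; the across-period effect wins (2.66 vs 1.90).
Approximate values (Pauling): Na 0.93, Al 1.61, Si 1.90, I 2.66.
So from lowest to highest: Na < Al < Si < I.

Na < Al < Si < I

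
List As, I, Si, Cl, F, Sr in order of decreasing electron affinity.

Cl > F > I > Si > As > Sr

F is in period 2, group 17; Si is in period 3, group 14; Cl is in period 3, group 17; As is in period 4, group 15; Sr is in period 5, group 2; I is in period 5, group 17.
EA tends to increase across a period and decrease down a group, though the pattern is less regular than for IE or radius.
These span different periods and groups, so the two trends combine.
As > Sr: relative to Sr, both the across-period and down-group shifts push As's electron affinity up.
Si > As: period and group pull opposite ways; the down-group shift dominates (134 vs 78 kJ/mol).
I > Si: the two effects oppose for this pair; the across-period effect wins (295 vs 134 kJ/mol).
F > I: they share group 17; the group trend gives F the larger value.
Cl > F: this pair runs against the simple trend — see the exception note.
Note the exception: Cl has a higher electron affinity than F, contrary to the simple trend — F's small 2p subshell makes the incoming electron feel strong e⁻–e⁻ repulsion, so Cl actually releases more energy on gaining an electron.
Approximate values (kJ/mol): F 328, Si 134, Cl 349, As 78, Sr 5, I 295.
So from highest to lowest: Cl > F > I > Si > As > Sr.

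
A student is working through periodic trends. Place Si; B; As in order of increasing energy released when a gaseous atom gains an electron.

B < As < Si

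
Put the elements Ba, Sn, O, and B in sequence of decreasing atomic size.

Ba > Sn > B > O

B is in period 2, group 13; O is in period 2, group 16; Sn is in period 5, group 14; Ba is in period 6, group 2.
Across a period the added protons contract the valence shell; down a group each new principal shell makes the atom larger.
Here both period and group differ, so the two effects have to be weighed against each other.
B > O: both are in period 2; the period trend gives B the larger value.
Sn > B: the two effects oppose for this pair; the down-group effect wins (140 vs 85 pm).
Ba > Sn: both effects reinforce here, so Ba is clearly the larger of the two.
Approximate values (pm): B 85, O 63, Sn 140, Ba 196.
So from largest to smallest: Ba > Sn > B > O.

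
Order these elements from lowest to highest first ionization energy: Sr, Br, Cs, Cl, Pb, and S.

Cs, Sr, Pb, S, Br, Cl

S is in period 3, group 16; Cl is in period 3, group 17; Br is in period 4, group 17; Sr is in period 5, group 2; Cs is in period 6, group 1; Pb is in period 6, group 14.
Across a period the outer electron is held more tightly (higher IE₁); down a group it sits in a higher shell, more shielded, and comes off more easily.
Here both period and group differ, so the two effects have to be weighed against each other.
Sr > Cs: both effects reinforce here, so Sr is clearly the higher of the two.
Pb > Sr: period and group pull opposite ways; the across-period shift dominates (716 vs 550 kJ/mol).
S > Pb: both effects reinforce here, so S is clearly the higher of the two.
Br > S: the two effects oppose for this pair; the across-period effect wins (1140 vs 1000 kJ/mol).
Cl > Br: Cl sits above Br in group 17, so the down-group effect alone puts Cl higher.
Approximate values (kJ/mol): S 1000, Cl 1251, Br 1140, Sr 550, Cs 376, Pb 716.
So from lowest to highest: Cs < Sr < Pb < S < Br < Cl.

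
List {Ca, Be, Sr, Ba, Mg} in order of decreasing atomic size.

Be is in period 2, group 2; Mg is in period 3, group 2; Ca is in period 4, group 2; Sr is in period 5, group 2; Ba is in period 6, group 2.
Atomic radius shrinks across a period as nuclear charge pulls the same shell inward, and grows down a group as new shells are added.
All are in group 2, so atomic radius increases down the group.
So from largest to smallest: Ba > Sr > Ca > Mg > Be.

Ba > Sr > Ca > Mg > Be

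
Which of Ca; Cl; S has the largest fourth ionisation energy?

IE_4 is the cost of taking one more electron from the +3 cation: Ca³⁺ is already 1 electron into the core; Cl³⁺ still has 4 valence electrons; S³⁺ still has 3 valence electrons.
Breaking into a closed-shell core is much more expensive than removing a leftover valence electron — Ca has the largest IE_4 here.
Valence configurations: Cl³⁺ [Ne]3s²3p², S³⁺ [Ne]3s²3p¹.
Tabulated IE_4 (kJ/mol): Ca 6491, Cl 5159, S 4556.
So the fourth ionization energies run S < Cl < Ca.

Ca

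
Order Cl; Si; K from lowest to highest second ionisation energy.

Si < Cl < K

Consider each +1 ion: Cl⁺ still has 6 valence electrons; Si⁺ still has 3 valence electrons; K⁺ is the bare [Ar] core.
Pulling an electron out of a noble-gas core costs far more than removing a remaining valence electron, so K sits at the high end of IE_2.
Valence configurations: Cl⁺ [Ne]3s²3p⁴, Si⁺ [Ne]3s²3p¹.
Tabulated IE_2 (kJ/mol): Cl 2298, Si 1577, K 3052.
Hence IE_2: Si < Cl < K.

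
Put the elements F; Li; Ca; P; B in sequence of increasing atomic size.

F < B < P < Li < Ca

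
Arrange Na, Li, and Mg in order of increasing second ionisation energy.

Mg, Na, Li

IE_2 is the cost of taking one more electron from the +1 cation: Na⁺ is the bare [Ne] core; Li⁺ is the bare [He] core; Mg⁺ still has 1 valence electron.
Core electrons are held far more tightly than valence electrons, so Na and Li top the IE_2 order.
Approximate IE_2 values (kJ/mol): Na 4562, Li 7298, Mg 1451.
Putting it together, IE_2: Mg < Na < Li.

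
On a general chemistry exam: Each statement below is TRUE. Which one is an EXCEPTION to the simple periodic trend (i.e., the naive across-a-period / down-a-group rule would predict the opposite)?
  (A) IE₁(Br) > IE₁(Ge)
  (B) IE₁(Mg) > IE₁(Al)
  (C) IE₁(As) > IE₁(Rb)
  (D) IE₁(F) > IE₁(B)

The general trend: first ionisation energy increases across a period and decreases down a group.
(A) Br (period 4, group 17) vs Ge (period 4, group 14): the stated order agrees with the simple trend.
(B) Mg (period 3, group 2) vs Al (period 3, group 13): the stated order contradicts the simple trend.
(C) As (period 4, group 15) vs Rb (period 5, group 1): the stated order agrees with the simple trend.
(D) F (period 2, group 17) vs B (period 2, group 13): the stated order agrees with the simple trend.
The exception is (B): Al's single 3p electron is easier to remove than one from Mg's filled 3s².

(B)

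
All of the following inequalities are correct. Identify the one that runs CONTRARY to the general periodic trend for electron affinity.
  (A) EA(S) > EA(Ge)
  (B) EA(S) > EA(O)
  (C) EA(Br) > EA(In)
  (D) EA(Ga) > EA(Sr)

(B)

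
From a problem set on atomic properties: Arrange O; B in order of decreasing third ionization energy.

O, B

The third ionization energy removes an electron from the +2 ion. For each element: O²⁺ still has 4 valence electrons; B²⁺ still has 1 valence electron.
All are still removing valence electrons, so compare the +2 ions as you would atoms: IE_3 generally rises across a period (higher Z_eff) and falls down a group (larger shell), subject to the usual subshell exceptions.
Valence configurations: O²⁺ [He]2s²2p², B²⁺ [He]2s¹.
The numbers (kJ/mol): O 5300, B 3660.
Hence IE_3: B < O.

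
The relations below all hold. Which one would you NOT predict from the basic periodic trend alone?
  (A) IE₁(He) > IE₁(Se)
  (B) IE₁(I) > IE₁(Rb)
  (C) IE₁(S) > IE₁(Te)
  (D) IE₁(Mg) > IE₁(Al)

(D)

The general trend: first ionization energy increases across a period and decreases down a group.
(A) He (period 1, group 18) vs Se (period 4, group 16): the stated order agrees with the simple trend.
(B) I (period 5, group 17) vs Rb (period 5, group 1): the stated order agrees with the simple trend.
(C) S (period 3, group 16) vs Te (period 5, group 16): the stated order agrees with the simple trend.
(D) Mg (period 3, group 2) vs Al (period 3, group 13): the stated order contradicts the simple trend.
The exception is (D): Al's single 3p electron is easier to remove than one from Mg's filled 3s².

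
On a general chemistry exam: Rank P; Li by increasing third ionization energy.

IE_3 is the cost of taking one more electron from the +2 cation: P²⁺ still has 3 valence electrons; Li²⁺ is already 1 electron into the core.
Core electrons are held far more tightly than valence electrons, so Li tops the IE_3 order.
The numbers (kJ/mol): P 2914, Li 11815.
So the third ionization energies run P < Li.

P < Li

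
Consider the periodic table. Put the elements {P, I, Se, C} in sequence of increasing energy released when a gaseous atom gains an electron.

P < C < Se < I

C is in period 2, group 14; P is in period 3, group 15; Se is in period 4, group 16; I is in period 5, group 17.
EA tends to increase across a period and decrease down a group, though the pattern is less regular than for IE or radius.
These sit on a diagonal, where the across-period and down-group effects partly cancel.
C > P: period and group pull opposite ways; the down-group shift dominates (122 vs 72 kJ/mol).
Se > C: period and group pull opposite ways; the across-period shift dominates (195 vs 122 kJ/mol).
I > Se: the two effects oppose for this pair; the across-period effect wins (295 vs 195 kJ/mol).
For reference (kJ/mol): C 122, P 72, Se 195, I 295.
So from lowest to highest: P < C < Se < I.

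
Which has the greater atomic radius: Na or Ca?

Moving right in a period, electrons are added to the same shell under a stronger nuclear pull, so atoms get smaller; moving down, a new shell is opened and atoms get larger.
A diagonal step moves right (one effect) and down (the opposite effect) at once.
Ca > Na: period and group pull opposite ways; the down-group shift dominates (171 vs 155 pm).
Approximate values (pm): Na 155, Ca 171.
So Ca has the greater atomic radius (Ca > Na).

Ca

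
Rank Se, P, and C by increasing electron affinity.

P, C, Se

C is in period 2, group 14; P is in period 3, group 15; Se is in period 4, group 16.
Adding an electron releases more energy for atoms nearer the top right (short of the noble gases).
These sit on a diagonal, where the across-period and down-group effects partly cancel.
C > P: period and group pull opposite ways; the down-group shift dominates (122 vs 72 kJ/mol).
Se > C: period and group pull opposite ways; the across-period shift dominates (195 vs 122 kJ/mol).
For reference (kJ/mol): C 122, P 72, Se 195.
So from lowest to highest: P < C < Se.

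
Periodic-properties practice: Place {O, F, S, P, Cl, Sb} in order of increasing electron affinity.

O is in period 2, group 16; F is in period 2, group 17; P is in period 3, group 15; S is in period 3, group 16; Cl is in period 3, group 17; Sb is in period 5, group 15.
EA tends to increase across a period and decrease down a group, though the pattern is less regular than for IE or radius.
These span different periods and groups, so the two trends combine.
Sb > P: this pair runs against the simple trend — see the exception note.
O > Sb: relative to Sb, both the across-period and down-group shifts push O's electron affinity up.
S > O: this pair runs against the simple trend — see the exception note.
F > S: relative to S, both the across-period and down-group shifts push F's electron affinity up.
Cl > F: this pair runs against the simple trend — see the exception note.
Note the exception: Sb has a higher electron affinity than P, contrary to the simple trend — both are half-filled np³, but the pairing/repulsion penalty for the added electron shrinks as the p orbitals become larger and more diffuse down the group, and for Sb that outweighs the weaker nuclear attraction.
Note the exception: S has a higher electron affinity than O, contrary to the simple trend — the compact 2p subshell of O repels the added electron more than S's larger 3p does.
Note the exception: Cl has a higher electron affinity than F, contrary to the simple trend — F's small 2p subshell makes the incoming electron feel strong e⁻–e⁻ repulsion, so Cl actually releases more energy on gaining an electron.
For reference (kJ/mol): O 141, F 328, P 72, S 200, Cl 349, Sb 103.
So from lowest to highest: P < Sb < O < S < F < Cl.

P, Sb, O, S, F, Cl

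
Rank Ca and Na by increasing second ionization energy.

After 1 electron has been removed, what remains? Ca⁺ still has 1 valence electron; Na⁺ is the bare [Ne] core.
Pulling an electron out of a noble-gas core costs far more than removing a remaining valence electron, so Na sits at the high end of IE_2.
Tabulated IE_2 (kJ/mol): Ca 1145, Na 4562.
Putting it together, IE_2: Ca < Na.

Ca < Na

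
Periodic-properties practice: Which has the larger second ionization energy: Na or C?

IE_2 is the cost of taking one more electron from the +1 cation: Na⁺ is the bare [Ne] core; C⁺ still has 3 valence electrons.
Breaking into a closed-shell core is much more expensive than removing a leftover valence electron — Na has the largest IE_2 here.
The numbers (kJ/mol): Na 4562, C 2353.
Overall IE_2 order: C < Na.

Na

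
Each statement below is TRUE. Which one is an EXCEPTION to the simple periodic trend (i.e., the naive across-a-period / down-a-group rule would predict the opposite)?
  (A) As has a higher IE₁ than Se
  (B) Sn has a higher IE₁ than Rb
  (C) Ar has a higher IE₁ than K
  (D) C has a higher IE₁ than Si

The general trend: IE₁ increases across a period and decreases down a group.
(A) As (period 4, group 15) vs Se (period 4, group 16): the stated order contradicts the simple trend.
(B) Sn (period 5, group 14) vs Rb (period 5, group 1): the stated order agrees with the simple trend.
(C) Ar (period 3, group 18) vs K (period 4, group 1): the stated order agrees with the simple trend.
(D) C (period 2, group 14) vs Si (period 3, group 14): the stated order agrees with the simple trend.
The exception is (A): Se (4p⁴) ionizes more easily than half-filled As (4p³).

(A)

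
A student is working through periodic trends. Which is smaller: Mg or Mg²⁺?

Forming Mg²⁺ removes 2 electrons from Mg. Fewer electrons for the same nuclear charge means less shielding and a higher Z_eff on the remaining electrons, and for main-group metals the entire outer shell is lost.
A cation is smaller than its parent atom: Mg²⁺ < Mg.

Mg²⁺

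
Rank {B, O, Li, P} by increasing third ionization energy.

The third ionization energy removes an electron from the +2 ion. For each element: B²⁺ still has 1 valence electron; O²⁺ still has 4 valence electrons; Li²⁺ is already 1 electron into the core; P²⁺ still has 3 valence electrons.
Core electrons are held far more tightly than valence electrons, so Li tops the IE_3 order.
Valence configurations: B²⁺ [He]2s¹, O²⁺ [He]2s²2p², P²⁺ [Ne]3s²3p¹.
The numbers (kJ/mol): B 3660, O 5300, Li 11815, P 2914.
Putting it together, IE_3: P < B < O < Li.

P < B < O < Li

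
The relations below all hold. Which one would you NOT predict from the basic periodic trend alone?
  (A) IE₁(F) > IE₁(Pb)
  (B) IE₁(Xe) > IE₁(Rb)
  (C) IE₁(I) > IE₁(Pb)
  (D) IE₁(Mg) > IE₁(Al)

(D)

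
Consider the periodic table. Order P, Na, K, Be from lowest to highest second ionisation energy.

Consider each +1 ion: P⁺ still has 4 valence electrons; Na⁺ is the bare [Ne] core; K⁺ is the bare [Ar] core; Be⁺ still has 1 valence electron.
Pulling an electron out of a noble-gas core costs far more than removing a remaining valence electron, so K and Na sit at the high end of IE_2.
Valence configurations: P⁺ [Ne]3s²3p², Be⁺ [He]2s¹.
Tabulated IE_2 (kJ/mol): P 1907, Na 4562, K 3052, Be 1757.
So the second ionization energies run Be < P < K < Na.

Be < P < K < Na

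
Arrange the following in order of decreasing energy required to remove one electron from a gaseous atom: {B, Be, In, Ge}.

First ionization energy rises across a period (greater Z_eff holds electrons more tightly) and falls down a group (valence electrons are farther from the nucleus).
Neither a single period nor a single group — weigh both effects.
Ge > In: relative to In, both the across-period and down-group shifts push Ge's first ionization energy up.
B > Ge: period and group pull opposite ways; the down-group shift dominates (801 vs 762 kJ/mol).
Be > B: this pair runs against the simple trend — see the exception note.
Note the exception: Be has a higher first ionization energy than B, contrary to the simple trend — removing B's lone 2p electron is easier than breaking Be's filled 2s².
Approximate values (kJ/mol): Be 900, B 801, Ge 762, In 558.
So from highest to lowest: Be > B > Ge > In.

Be > B > Ge > In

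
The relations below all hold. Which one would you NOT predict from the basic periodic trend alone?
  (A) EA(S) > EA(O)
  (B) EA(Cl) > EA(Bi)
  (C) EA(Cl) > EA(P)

The general trend: electron affinity increases across a period and decreases down a group.
(A) S (period 3, group 16) vs O (period 2, group 16): the stated order contradicts the simple trend.
(B) Cl (period 3, group 17) vs Bi (period 6, group 15): the stated order agrees with the simple trend.
(C) Cl (period 3, group 17) vs P (period 3, group 15): the stated order agrees with the simple trend.
The exception is (A): the compact 2p subshell of O repels the added electron more than S's larger 3p does.

(A)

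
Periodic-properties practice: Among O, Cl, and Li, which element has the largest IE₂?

Li

Consider each +1 ion: O⁺ still has 5 valence electrons; Cl⁺ still has 6 valence electrons; Li⁺ is the bare [He] core.
Pulling an electron out of a noble-gas core costs far more than removing a remaining valence electron, so Li sits at the high end of IE_2.
Valence configurations: O⁺ [He]2s²2p³, Cl⁺ [Ne]3s²3p⁴.
The numbers (kJ/mol): O 3388, Cl 2298, Li 7298.
Hence IE_2: Cl < O < Li.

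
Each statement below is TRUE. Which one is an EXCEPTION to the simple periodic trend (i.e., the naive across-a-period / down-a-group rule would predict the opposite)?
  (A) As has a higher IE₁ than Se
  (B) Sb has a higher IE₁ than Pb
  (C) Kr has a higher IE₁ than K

(A)

The general trend: IE₁ increases across a period and decreases down a group.
(A) As (period 4, group 15) vs Se (period 4, group 16): the stated order contradicts the simple trend.
(B) Sb (period 5, group 15) vs Pb (period 6, group 14): the stated order agrees with the simple trend.
(C) Kr (period 4, group 18) vs K (period 4, group 1): the stated order agrees with the simple trend.
The exception is (A): Se (4p⁴) ionizes more easily than half-filled As (4p³).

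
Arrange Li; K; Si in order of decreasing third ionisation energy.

The third ionization energy removes an electron from the +2 ion. For each element: Li²⁺ is already 1 electron into the core; K²⁺ is already 1 electron into the core; Si²⁺ still has 2 valence electrons.
Core electrons are held far more tightly than valence electrons, so K and Li top the IE_3 order.
The numbers (kJ/mol): Li 11815, K 4420, Si 3232.
Overall IE_3 order: Si < K < Li.

Li > K > Si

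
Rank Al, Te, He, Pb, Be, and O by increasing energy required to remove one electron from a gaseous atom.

Al < Pb < Te < Be < O < He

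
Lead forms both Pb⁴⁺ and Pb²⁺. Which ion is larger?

Both ions have Z = 82 protons, but Pb⁴⁺ has lost more electrons, so its remaining electrons feel a larger effective nuclear charge per electron and are pulled in more tightly.
Higher positive charge → smaller ion, so Pb²⁺ > Pb⁴⁺.

Pb²⁺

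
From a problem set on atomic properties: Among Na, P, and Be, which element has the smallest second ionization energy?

Be

The second ionization energy removes an electron from the +1 ion. For each element: Na⁺ is the bare [Ne] core; P⁺ still has 4 valence electrons; Be⁺ still has 1 valence electron.
Pulling an electron out of a noble-gas core costs far more than removing a remaining valence electron, so Na sits at the high end of IE_2.
Valence configurations: P⁺ [Ne]3s²3p², Be⁺ [He]2s¹.
The numbers (kJ/mol): Na 4562, P 1907, Be 1757.
So the second ionization energies run Be < P < Na.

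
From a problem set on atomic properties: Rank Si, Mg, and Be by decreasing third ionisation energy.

After 2 electrons have been removed, what remains? Si²⁺ still has 2 valence electrons; Mg²⁺ is the bare [Ne] core; Be²⁺ is the bare [He] core.
Pulling an electron out of a noble-gas core costs far more than removing a remaining valence electron, so Mg and Be sit at the high end of IE_3.
Approximate IE_3 values (kJ/mol): Si 3232, Mg 7733, Be 14849.
Putting it together, IE_3: Si < Mg < Be.

Be, Mg, Si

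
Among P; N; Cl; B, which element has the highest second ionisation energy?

N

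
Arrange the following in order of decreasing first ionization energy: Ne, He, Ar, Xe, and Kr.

He is in period 1, group 18; Ne is in period 2, group 18; Ar is in period 3, group 18; Kr is in period 4, group 18; Xe is in period 5, group 18.
IE₁ increases left→right with effective nuclear charge and decreases top→bottom as the valence shell moves farther out.
All are in group 18, so first ionization energy increases up the group.
So from highest to lowest: He > Ne > Ar > Kr > Xe.

He > Ne > Ar > Kr > Xe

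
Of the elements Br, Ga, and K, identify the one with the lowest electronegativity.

K

K is in period 4, group 1; Ga is in period 4, group 13; Br is in period 4, group 17.
Electronegativity increases across a period and decreases down a group, tracking effective nuclear charge and atomic size.
All lie in period 4, so electronegativity increases left to right.
The lowest electronegativity among these belongs to K.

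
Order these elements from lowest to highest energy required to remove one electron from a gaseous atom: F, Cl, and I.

I < Cl < F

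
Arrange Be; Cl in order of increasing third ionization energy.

IE_3 is the cost of taking one more electron from the +2 cation: Be²⁺ is the bare [He] core; Cl²⁺ still has 5 valence electrons.
Pulling an electron out of a noble-gas core costs far more than removing a remaining valence electron, so Be sits at the high end of IE_3.
The numbers (kJ/mol): Be 14849, Cl 3822.
So the third ionization energies run Cl < Be.

Cl, Be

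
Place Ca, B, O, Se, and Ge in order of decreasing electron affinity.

Se > O > Ge > B > Ca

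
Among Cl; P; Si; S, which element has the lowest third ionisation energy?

P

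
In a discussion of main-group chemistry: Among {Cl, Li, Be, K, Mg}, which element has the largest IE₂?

The second ionization energy removes an electron from the +1 ion. For each element: Cl⁺ still has 6 valence electrons; Li⁺ is the bare [He] core; Be⁺ still has 1 valence electron; K⁺ is the bare [Ar] core; Mg⁺ still has 1 valence electron.
Pulling an electron out of a noble-gas core costs far more than removing a remaining valence electron, so K and Li sit at the high end of IE_2.
Valence configurations: Cl⁺ [Ne]3s²3p⁴, Be⁺ [He]2s¹, Mg⁺ [Ne]3s¹.
Approximate IE_2 values (kJ/mol): Cl 2298, Li 7298, Be 1757, K 3052, Mg 1451.
So the second ionization energies run Mg < Be < Cl < K < Li.

Li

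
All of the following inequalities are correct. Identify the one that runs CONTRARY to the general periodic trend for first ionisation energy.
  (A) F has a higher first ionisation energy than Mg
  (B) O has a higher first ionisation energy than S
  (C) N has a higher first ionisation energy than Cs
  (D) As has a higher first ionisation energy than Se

(D)

The general trend: first ionisation energy increases across a period and decreases down a group.
(A) F (period 2, group 17) vs Mg (period 3, group 2): the stated order agrees with the simple trend.
(B) O (period 2, group 16) vs S (period 3, group 16): the stated order agrees with the simple trend.
(C) N (period 2, group 15) vs Cs (period 6, group 1): the stated order agrees with the simple trend.
(D) As (period 4, group 15) vs Se (period 4, group 16): the stated order contradicts the simple trend.
The exception is (D): Se (4p⁴) ionizes more easily than half-filled As (4p³).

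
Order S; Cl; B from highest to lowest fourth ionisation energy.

B > Cl > S

After 3 electrons have been removed, what remains? S³⁺ still has 3 valence electrons; Cl³⁺ still has 4 valence electrons; B³⁺ is the bare [He] core.
Core electrons are held far more tightly than valence electrons, so B tops the IE_4 order.
Valence configurations: S³⁺ [Ne]3s²3p¹, Cl³⁺ [Ne]3s²3p².
Approximate IE_4 values (kJ/mol): S 4556, Cl 5159, B 25026.
Putting it together, IE_4: S < Cl < B.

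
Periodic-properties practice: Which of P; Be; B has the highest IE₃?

After 2 electrons have been removed, what remains? P²⁺ still has 3 valence electrons; Be²⁺ is the bare [He] core; B²⁺ still has 1 valence electron.
Breaking into a closed-shell core is much more expensive than removing a leftover valence electron — Be has the largest IE_3 here.
Valence configurations: P²⁺ [Ne]3s²3p¹, B²⁺ [He]2s¹.
The numbers (kJ/mol): P 2914, Be 14849, B 3660.
So the third ionization energies run P < B < Be.

Be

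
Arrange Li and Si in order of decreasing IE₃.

The third ionization energy removes an electron from the +2 ion. For each element: Li²⁺ is already 1 electron into the core; Si²⁺ still has 2 valence electrons.
Breaking into a closed-shell core is much more expensive than removing a leftover valence electron — Li has the largest IE_3 here.
Approximate IE_3 values (kJ/mol): Li 11815, Si 3232.
So the third ionization energies run Si < Li.

Li > Si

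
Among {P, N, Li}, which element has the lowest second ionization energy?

P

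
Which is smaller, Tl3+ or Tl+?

Both ions have Z = 81 protons, but Tl3+ has lost more electrons, so its remaining electrons feel a larger effective nuclear charge per electron and are pulled in more tightly.
Higher positive charge → smaller ion, so Tl+ > Tl3+.

Tl3+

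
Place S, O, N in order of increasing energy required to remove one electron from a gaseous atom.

S < O < N

N is in period 2, group 15; O is in period 2, group 16; S is in period 3, group 16.
Removing the outermost electron gets harder across a period and easier down a group.
Here both period and group differ, so the two effects have to be weighed against each other.
O > S: O sits above S in group 16, so the down-group effect alone puts O higher.
N > O: this pair runs against the simple trend — see the exception note.
Note the exception: N has a higher first ionization energy than O, contrary to the simple trend — pairing an electron in O's 2p⁴ costs repulsion energy, so O ionizes more easily than half-filled N (2p³).
Tabulated first ionization energy (kJ/mol): N 1402, O 1314, S 1000.
So from lowest to highest: S < O < N.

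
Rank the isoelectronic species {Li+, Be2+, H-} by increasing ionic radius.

Be2+ < Li+ < H-

All of these have 2 electrons, so size is governed by nuclear charge alone: the more protons, the stronger the pull on the same electron cloud, and the smaller the ion.
Nuclear charges: Be2+ (Z=4), Li+ (Z=3), H- (Z=1).
Smallest to largest: Be2+ < Li+ < H-.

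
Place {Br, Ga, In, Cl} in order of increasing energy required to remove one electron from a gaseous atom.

Cl is in period 3, group 17; Ga is in period 4, group 13; Br is in period 4, group 17; In is in period 5, group 13.
IE₁ increases left→right with effective nuclear charge and decreases top→bottom as the valence shell moves farther out.
Here both period and group differ, so the two effects have to be weighed against each other.
Ga > In: they share group 13; the group trend gives Ga the larger value.
Br > Ga: both are in period 4; the period trend gives Br the larger value.
Cl > Br: they share group 17; the group trend gives Cl the larger value.
Approximate values (kJ/mol): Cl 1251, Ga 579, Br 1140, In 558.
So from lowest to highest: In < Ga < Br < Cl.

In < Ga < Br < Cl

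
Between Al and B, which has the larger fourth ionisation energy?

B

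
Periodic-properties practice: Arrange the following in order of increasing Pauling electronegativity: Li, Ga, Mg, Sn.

Li < Mg < Ga < Sn

EN rises left→right (higher Z_eff, smaller atoms) and falls top→bottom (larger, more shielded atoms).
A diagonal step moves right (one effect) and down (the opposite effect) at once.
Mg > Li: period and group pull opposite ways; the across-period shift dominates (1.31 vs 0.98).
Ga > Mg: period and group pull opposite ways; the across-period shift dominates (1.81 vs 1.31).
Sn > Ga: the two effects oppose for this pair; the across-period effect wins (1.96 vs 1.81).
Tabulated electronegativity (Pauling): Li 0.98, Mg 1.31, Ga 1.81, Sn 1.96.
So from lowest to highest: Li < Mg < Ga < Sn.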